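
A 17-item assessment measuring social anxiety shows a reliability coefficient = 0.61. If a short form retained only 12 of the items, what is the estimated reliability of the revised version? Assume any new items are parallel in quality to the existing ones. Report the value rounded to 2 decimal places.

The new length is 12/17 = 0.7059 times the old.
Apply the Spearman-Brown prophecy formula, r' = nr / [1 + (n − 1)r]:
r_new = (0.7059 × 0.61) / (1 + (0.7059 − 1) × 0.61)
r_new = 0.4306 / 0.8206 ≈ 0.5247

0.52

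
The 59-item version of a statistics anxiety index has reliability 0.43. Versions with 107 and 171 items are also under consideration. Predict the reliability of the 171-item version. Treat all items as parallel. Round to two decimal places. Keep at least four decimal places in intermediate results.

0.69

The 107-item form is not needed; work directly from the 59-item form with n = 171/59 = 2.8983.
r_{171} = n·r / (1 + (n − 1)·r) = 1.2463 / 1.8163 ≈ 0.6862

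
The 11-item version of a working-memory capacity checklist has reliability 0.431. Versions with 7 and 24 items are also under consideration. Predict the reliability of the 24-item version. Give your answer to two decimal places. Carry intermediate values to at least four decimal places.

The 7-item form is not needed; work directly from the 11-item form with n = 24/11 = 2.1818.
r_{24} = n·r / (1 + (n − 1)·r) = 0.9404 / 1.5094 ≈ 0.6230

0.62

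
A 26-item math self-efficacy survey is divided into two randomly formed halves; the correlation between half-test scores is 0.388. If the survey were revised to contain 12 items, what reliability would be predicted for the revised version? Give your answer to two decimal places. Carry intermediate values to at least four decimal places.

0.37

Full-test reliability from the split-half r: r_full = 2(0.388)/(1 + 0.388) = 0.5591
Length factor from 26 to 12 items: n = 12/26 = 0.4615
r_new = n·r_full / (1 + (n − 1)·r_full) = 0.2580 / 0.6989 ≈ 0.3692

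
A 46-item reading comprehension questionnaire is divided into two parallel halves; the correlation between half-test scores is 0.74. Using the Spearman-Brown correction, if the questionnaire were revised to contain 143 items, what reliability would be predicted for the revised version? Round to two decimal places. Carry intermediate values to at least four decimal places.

Spearman-Brown correction (n = 2): r_full = 2·0.74/(1 + 0.74) = 0.8506
Then adjust to 143 items: n = 143/46 = 3.1087
r_new = n·r_full / (1 + (n − 1)·r_full) = 2.6443 / 2.7937 ≈ 0.9465

0.95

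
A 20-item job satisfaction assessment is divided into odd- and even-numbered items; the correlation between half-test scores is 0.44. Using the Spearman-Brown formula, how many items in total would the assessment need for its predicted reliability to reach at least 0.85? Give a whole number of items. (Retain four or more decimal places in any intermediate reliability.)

73

r_full = 2(0.44)/(1 + 0.44) = 0.6111
n = r_tgt(1 − r_full) / [r_full(1 − r_tgt)] = 0.85 × 0.3889 / (0.6111 × 0.15) ≈ 3.6062
Required items = 3.6062 × 20 = 72.12, so 73 items.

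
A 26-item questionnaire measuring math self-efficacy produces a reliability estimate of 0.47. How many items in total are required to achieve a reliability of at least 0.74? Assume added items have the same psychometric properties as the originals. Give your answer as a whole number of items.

84

n = [0.74 × 0.53] / [0.47 × 0.26]
  = 0.3922 / 0.1222 = 3.2095
Items needed = n × 26 = 3.2095 × 26 ≈ 83.45 → round up to 84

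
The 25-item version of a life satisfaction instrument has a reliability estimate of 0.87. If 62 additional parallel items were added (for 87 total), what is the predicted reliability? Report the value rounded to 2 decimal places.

0.96

Length ratio n = 87/25 = 3.48
By Spearman-Brown, r_new = n r / (1 + (n − 1) r).
r_new = 3.48·0.87 / [1 + (3.48 − 1)·0.87]
     = 3.0276 / 3.1576 = 0.9588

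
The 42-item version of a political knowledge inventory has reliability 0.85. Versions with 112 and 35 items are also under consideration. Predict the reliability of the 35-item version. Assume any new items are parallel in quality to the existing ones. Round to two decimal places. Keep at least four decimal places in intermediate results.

The 112-item form is not needed; work directly from the 42-item form with n = 35/42 = 0.8333.
r_{35} = n·r / (1 + (n − 1)·r) = 0.7083 / 0.8583 ≈ 0.8252

0.83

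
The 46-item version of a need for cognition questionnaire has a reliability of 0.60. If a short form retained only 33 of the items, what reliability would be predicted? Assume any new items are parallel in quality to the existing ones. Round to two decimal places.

n = 33/46 = 0.7174
Apply the Spearman-Brown prophecy formula, r' = nr / [1 + (n − 1)r]:
r_new = 0.7174·0.60 / [1 + (0.7174 − 1)·0.60]
     = 0.4304 / 0.8304 = 0.5183

0.52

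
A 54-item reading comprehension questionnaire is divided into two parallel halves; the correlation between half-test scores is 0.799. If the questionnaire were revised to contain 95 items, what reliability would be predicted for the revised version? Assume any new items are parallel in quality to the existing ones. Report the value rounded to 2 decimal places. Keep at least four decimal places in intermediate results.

First correct the split-half correlation to full-test reliability: r_full = 2 × 0.799 / (1 + 0.799) ≈ 0.8883
Length factor from 54 to 95 items: n = 95/54 = 1.7593
r_new = n·r_full / (1 + (n − 1)·r_full) = 1.5628 / 1.6745 ≈ 0.9333

0.93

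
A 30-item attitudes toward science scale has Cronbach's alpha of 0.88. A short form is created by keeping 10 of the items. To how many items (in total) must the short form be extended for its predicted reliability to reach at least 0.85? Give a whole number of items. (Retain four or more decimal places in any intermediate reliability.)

24

First, r for the 10-item form: n = 10/30 = 0.3333, so r_10 = 0.3333·0.88/(1 + (0.3333 − 1)·0.88) = 0.7097
Then solve for n' with r_old = 0.7097, r_target = 0.85: n' = 0.85(1 − 0.7097)/[0.7097(1 − 0.85)] = 2.3179
Total items = 2.3179 × 10 = 23.18, rounded up to 24.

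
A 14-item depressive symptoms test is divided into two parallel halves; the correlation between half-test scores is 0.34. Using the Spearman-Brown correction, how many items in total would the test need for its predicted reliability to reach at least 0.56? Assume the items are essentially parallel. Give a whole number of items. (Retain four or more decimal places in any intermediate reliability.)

18

Corrected full-test reliability: r_full = 2 × 0.34 / (1 + 0.34) ≈ 0.5075
n = r_tgt(1 − r_full) / [r_full(1 − r_tgt)] = 0.56 × 0.4925 / (0.5075 × 0.44) ≈ 1.2351
Required items = 1.2351 × 14 = 17.29, so 18 items.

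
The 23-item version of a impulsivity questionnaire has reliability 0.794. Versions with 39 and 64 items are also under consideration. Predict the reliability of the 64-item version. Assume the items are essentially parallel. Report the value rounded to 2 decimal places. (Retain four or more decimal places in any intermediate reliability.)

0.91

Only the ratio of lengths matters: n = 64/23 = 2.7826
r_{64} = n·r / (1 + (n − 1)·r) = 2.2094 / 2.4154 ≈ 0.9147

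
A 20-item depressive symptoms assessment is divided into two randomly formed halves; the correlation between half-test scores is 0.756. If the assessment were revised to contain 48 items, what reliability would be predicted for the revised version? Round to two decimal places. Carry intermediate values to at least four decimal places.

Full-test reliability from the split-half r: r_full = 2(0.756)/(1 + 0.756) = 0.8610
Then adjust to 48 items: n = 48/20 = 2.4000
r_new = n·r_full / (1 + (n − 1)·r_full) = 2.0664 / 2.2054 ≈ 0.9370

0.94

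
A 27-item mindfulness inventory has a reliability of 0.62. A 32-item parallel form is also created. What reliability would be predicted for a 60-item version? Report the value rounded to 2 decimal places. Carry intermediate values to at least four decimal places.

0.78

The 32-item form is not needed; work directly from the 27-item form with n = 60/27 = 2.2222.
r_{60} = n·r / (1 + (n − 1)·r) = 1.3778 / 1.7578 ≈ 0.7838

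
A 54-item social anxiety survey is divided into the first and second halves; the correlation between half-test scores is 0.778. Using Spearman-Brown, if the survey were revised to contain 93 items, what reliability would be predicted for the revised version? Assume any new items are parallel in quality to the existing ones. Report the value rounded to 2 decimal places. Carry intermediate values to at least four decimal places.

Full-test reliability from the split-half r: r_full = 2(0.778)/(1 + 0.778) = 0.8751
Length factor from 54 to 93 items: n = 93/54 = 1.7222
r_new = n·r_full / (1 + (n − 1)·r_full) = 1.5071 / 1.6320 ≈ 0.9235

0.92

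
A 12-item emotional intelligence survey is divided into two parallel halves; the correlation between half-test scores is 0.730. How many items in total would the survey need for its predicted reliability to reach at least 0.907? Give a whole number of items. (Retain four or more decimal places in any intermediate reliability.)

r_full = 2(0.730)/(1 + 0.730) = 0.8439
n = r_tgt(1 − r_full) / [r_full(1 − r_tgt)] = 0.907 × 0.1561 / (0.8439 × 0.093) ≈ 1.8040
Required items = 1.8040 × 12 = 21.65, so 22 items.

22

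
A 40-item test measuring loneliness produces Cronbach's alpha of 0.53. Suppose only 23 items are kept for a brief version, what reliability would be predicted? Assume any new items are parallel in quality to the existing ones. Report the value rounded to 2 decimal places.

0.39

Length ratio n = 23/40 = 0.575
Apply the Spearman-Brown prophecy formula, r' = nr / [1 + (n − 1)r]:
r_new = (0.575 × 0.53) / (1 + (0.575 − 1) × 0.53)
r_new = 0.3047 / 0.7747 ≈ 0.3933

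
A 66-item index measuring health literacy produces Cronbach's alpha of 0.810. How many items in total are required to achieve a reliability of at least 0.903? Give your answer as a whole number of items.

145

Invert Spearman-Brown to solve for n:
n = r_target (1 − r_old) / [ r_old (1 − r_target) ]
n = [0.903 × 0.190] / [0.810 × 0.097]
n = 0.171570 / 0.078570 ≈ 2.1837
2.1837 × 66 = 144.12 → 145 items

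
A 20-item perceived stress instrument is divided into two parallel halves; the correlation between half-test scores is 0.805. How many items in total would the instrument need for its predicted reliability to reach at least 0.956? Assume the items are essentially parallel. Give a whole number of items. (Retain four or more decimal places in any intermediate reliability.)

53

Corrected full-test reliability: r_full = 2 × 0.805 / (1 + 0.805) ≈ 0.8920
Solve Spearman-Brown for n: n = 0.956(1 − 0.8920) / [0.8920(1 − 0.956)] = 2.6307
Items = 2.6307 × 20 ≈ 52.61 → 53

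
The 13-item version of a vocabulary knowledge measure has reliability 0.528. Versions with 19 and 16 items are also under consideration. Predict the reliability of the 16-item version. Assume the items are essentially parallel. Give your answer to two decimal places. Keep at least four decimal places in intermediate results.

Only the ratio of lengths matters: n = 16/13 = 1.2308
r_{16} = n·r / (1 + (n − 1)·r) = 0.6499 / 1.1219 ≈ 0.5793

0.58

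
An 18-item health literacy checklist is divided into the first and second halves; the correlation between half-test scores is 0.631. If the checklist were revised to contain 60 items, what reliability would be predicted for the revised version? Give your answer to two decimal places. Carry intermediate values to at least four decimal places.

Full-test reliability from the split-half r: r_full = 2(0.631)/(1 + 0.631) = 0.7738
Length factor from 18 to 60 items: n = 60/18 = 3.3333
r_new = n·r_full / (1 + (n − 1)·r_full) = 2.5793 / 2.8055 ≈ 0.9194

0.92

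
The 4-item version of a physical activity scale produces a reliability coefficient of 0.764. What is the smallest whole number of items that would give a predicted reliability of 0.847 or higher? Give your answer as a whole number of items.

n = 0.847(1 − 0.764) / [0.764(1 − 0.847)]
  = 0.199892 / 0.116892 = 1.7101
1.7101 × 4 = 6.84 → 7 items

7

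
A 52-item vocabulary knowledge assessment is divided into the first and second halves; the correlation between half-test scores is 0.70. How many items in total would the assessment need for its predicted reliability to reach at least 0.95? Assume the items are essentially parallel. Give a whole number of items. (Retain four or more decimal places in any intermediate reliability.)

r_full = 2(0.70)/(1 + 0.70) = 0.8235
n = r_tgt(1 − r_full) / [r_full(1 − r_tgt)] = 0.95 × 0.1765 / (0.8235 × 0.05) ≈ 4.0723
Required items = 4.0723 × 52 = 211.76, so 212 items.

212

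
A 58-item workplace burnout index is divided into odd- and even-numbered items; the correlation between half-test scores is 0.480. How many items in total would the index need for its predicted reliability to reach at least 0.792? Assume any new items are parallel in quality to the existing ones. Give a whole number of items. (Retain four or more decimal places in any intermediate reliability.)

r_full = 2(0.480)/(1 + 0.480) = 0.6486
n = r_tgt(1 − r_full) / [r_full(1 − r_tgt)] = 0.792 × 0.3514 / (0.6486 × 0.208) ≈ 2.0629
Required items = 2.0629 × 58 = 119.65, so 120 items.

120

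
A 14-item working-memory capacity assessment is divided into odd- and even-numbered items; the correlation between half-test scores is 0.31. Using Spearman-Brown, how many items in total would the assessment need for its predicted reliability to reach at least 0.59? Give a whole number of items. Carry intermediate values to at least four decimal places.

23

r_full = 2(0.31)/(1 + 0.31) = 0.4733
Solve Spearman-Brown for n: n = 0.59(1 − 0.4733) / [0.4733(1 − 0.59)] = 1.6014
Items = 1.6014 × 14 ≈ 22.42 → 23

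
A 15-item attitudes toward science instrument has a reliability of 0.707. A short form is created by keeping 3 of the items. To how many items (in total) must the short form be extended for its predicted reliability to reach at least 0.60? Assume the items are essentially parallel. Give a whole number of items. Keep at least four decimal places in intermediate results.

10

Short-form reliability: n = 3/15 = 0.2000; r_3 = n·r/(1+(n−1)r) ≈ 0.3255
Length factor from the short form to reach 0.60: n' = 0.60(1 − 0.3255) / [0.3255(1 − 0.60)] ≈ 3.1083
Items = 3.1083 × 3 ≈ 9.32 → 10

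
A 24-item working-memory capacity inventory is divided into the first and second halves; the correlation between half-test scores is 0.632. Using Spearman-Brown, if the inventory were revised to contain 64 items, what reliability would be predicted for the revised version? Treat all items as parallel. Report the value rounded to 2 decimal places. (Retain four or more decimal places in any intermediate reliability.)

Full-test reliability from the split-half r: r_full = 2(0.632)/(1 + 0.632) = 0.7745
Length factor from 24 to 64 items: n = 64/24 = 2.6667
r_new = n·r_full / (1 + (n − 1)·r_full) = 2.0654 / 2.2909 ≈ 0.9016

0.90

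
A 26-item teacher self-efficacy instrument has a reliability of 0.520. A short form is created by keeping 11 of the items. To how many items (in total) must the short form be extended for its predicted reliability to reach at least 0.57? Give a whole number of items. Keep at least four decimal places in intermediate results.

32

Short-form reliability: n = 11/26 = 0.4231; r_11 = n·r/(1+(n−1)r) ≈ 0.3143
Length factor from the short form to reach 0.57: n' = 0.57(1 − 0.3143) / [0.3143(1 − 0.57)] ≈ 2.8920
Total items = 2.8920 × 11 = 31.81, rounded up to 32.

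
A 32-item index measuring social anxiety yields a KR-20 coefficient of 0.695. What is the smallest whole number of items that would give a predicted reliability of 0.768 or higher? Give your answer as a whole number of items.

Spearman-Brown solved for the length factor n:
n = r*(1 − r) / [ r (1 − r*) ]
n = 0.768 × (1 − 0.695) / [ 0.695 × (1 − 0.768) ]
n = 0.234240 / 0.161240 ≈ 1.4527
Items needed = n × 32 = 1.4527 × 32 ≈ 46.49 → round up to 47

47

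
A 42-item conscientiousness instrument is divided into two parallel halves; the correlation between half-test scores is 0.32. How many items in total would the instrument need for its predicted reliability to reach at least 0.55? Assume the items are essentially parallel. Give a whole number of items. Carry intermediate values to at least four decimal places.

Corrected full-test reliability: r_full = 2 × 0.32 / (1 + 0.32) ≈ 0.4848
Solve Spearman-Brown for n: n = 0.55(1 − 0.4848) / [0.4848(1 − 0.55)] = 1.2989
Required items = 1.2989 × 42 = 54.55, so 55 items.

55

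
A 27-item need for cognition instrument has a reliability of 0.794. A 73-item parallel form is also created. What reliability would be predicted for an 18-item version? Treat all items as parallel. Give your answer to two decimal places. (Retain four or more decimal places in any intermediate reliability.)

0.72

Only the ratio of lengths matters: n = 18/27 = 0.6667
r_{18} = n·r / (1 + (n − 1)·r) = 0.5294 / 0.7354 ≈ 0.7199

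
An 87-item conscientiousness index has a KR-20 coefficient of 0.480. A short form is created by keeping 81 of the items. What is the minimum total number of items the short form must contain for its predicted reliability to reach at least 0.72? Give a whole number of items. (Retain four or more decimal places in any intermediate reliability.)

Short-form reliability: n = 81/87 = 0.9310; r_81 = n·r/(1+(n−1)r) ≈ 0.4622
Length factor from the short form to reach 0.72: n' = 0.72(1 − 0.4622) / [0.4622(1 − 0.72)] ≈ 2.9920
Total items = 2.9920 × 81 = 242.35, rounded up to 243.

243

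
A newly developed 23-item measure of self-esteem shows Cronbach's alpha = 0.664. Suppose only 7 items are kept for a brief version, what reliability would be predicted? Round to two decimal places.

0.38

Length ratio n = 7/23 = 0.3043
r_new = (0.3043 × 0.664) / (1 + (0.3043 − 1) × 0.664)
     = 0.2021 / 0.5381 = 0.3756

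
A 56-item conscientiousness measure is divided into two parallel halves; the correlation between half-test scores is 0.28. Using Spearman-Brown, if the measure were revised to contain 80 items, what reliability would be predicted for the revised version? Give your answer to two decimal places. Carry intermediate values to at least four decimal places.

Spearman-Brown correction (n = 2): r_full = 2·0.28/(1 + 0.28) = 0.4375
Then adjust to 80 items: n = 80/56 = 1.4286
r_new = n·r_full / (1 + (n − 1)·r_full) = 0.6250 / 1.1875 ≈ 0.5263

0.53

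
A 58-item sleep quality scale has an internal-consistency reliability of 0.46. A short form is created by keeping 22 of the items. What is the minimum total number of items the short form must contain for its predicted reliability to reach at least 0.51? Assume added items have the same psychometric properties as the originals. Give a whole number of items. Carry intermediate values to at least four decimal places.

First, r for the 22-item form: n = 22/58 = 0.3793, so r_22 = 0.3793·0.46/(1 + (0.3793 − 1)·0.46) = 0.2442
Length factor from the short form to reach 0.51: n' = 0.51(1 − 0.2442) / [0.2442(1 − 0.51)] ≈ 3.2213
Items = 3.2213 × 22 ≈ 70.87 → 71

71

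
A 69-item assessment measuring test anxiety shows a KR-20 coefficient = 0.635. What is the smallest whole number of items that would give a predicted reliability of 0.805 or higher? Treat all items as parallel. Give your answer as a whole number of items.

n = [0.805 × 0.365] / [0.635 × 0.195]
n = 0.293825 / 0.123825 ≈ 2.3729
Items needed = n × 69 = 2.3729 × 69 ≈ 163.73 → round up to 164

164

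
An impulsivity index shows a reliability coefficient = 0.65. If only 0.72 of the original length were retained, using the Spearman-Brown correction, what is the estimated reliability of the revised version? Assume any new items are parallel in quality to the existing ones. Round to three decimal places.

By Spearman-Brown, r_new = n r / (1 + (n − 1) r).
r_new = 0.72·0.65 / [1 + (0.72 − 1)·0.65]
r_new = 0.4680 / 0.8180 ≈ 0.5721

0.572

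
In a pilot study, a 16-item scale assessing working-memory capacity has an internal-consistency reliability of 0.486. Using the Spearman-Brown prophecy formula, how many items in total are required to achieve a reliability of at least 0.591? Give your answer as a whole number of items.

Spearman-Brown solved for the length factor n:
n = r_target (1 − r_old) / [ r_old (1 − r_target) ]
n = 0.591 × (1 − 0.486) / [ 0.486 × (1 − 0.591) ]
n = 0.303774 / 0.198774 ≈ 1.5282
1.5282 × 16 = 24.45 → 25 items

25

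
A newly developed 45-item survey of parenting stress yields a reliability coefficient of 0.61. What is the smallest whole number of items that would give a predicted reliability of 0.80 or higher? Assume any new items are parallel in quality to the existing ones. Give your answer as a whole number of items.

116

n = 0.80(1 − 0.61) / [0.61(1 − 0.80)]
n = 0.3120 / 0.1220 ≈ 2.5574
Items needed = n × 45 = 2.5574 × 45 ≈ 115.08 → round up to 116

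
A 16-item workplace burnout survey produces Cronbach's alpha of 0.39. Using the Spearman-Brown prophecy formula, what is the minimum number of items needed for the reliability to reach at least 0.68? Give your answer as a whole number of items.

n = 0.68(1 − 0.39) / [0.39(1 − 0.68)]
n = 0.4148 / 0.1248 ≈ 3.3237
3.3237 × 16 = 53.18 → 54 items

54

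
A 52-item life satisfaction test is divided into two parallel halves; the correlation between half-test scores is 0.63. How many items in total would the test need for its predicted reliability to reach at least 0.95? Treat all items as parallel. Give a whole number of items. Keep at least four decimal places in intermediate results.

r_full = 2(0.63)/(1 + 0.63) = 0.7730
n = r_tgt(1 − r_full) / [r_full(1 − r_tgt)] = 0.95 × 0.2270 / (0.7730 × 0.05) ≈ 5.5796
Items = 5.5796 × 52 ≈ 290.14 → 291

291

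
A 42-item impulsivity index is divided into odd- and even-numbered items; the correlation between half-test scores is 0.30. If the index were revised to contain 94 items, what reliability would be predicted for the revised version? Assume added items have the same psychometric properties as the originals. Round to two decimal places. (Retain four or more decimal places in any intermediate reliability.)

First correct the split-half correlation to full-test reliability: r_full = 2 × 0.30 / (1 + 0.30) ≈ 0.4615
Then adjust to 94 items: n = 94/42 = 2.2381
r_new = n·r_full / (1 + (n − 1)·r_full) = 1.0329 / 1.5714 ≈ 0.6573

0.66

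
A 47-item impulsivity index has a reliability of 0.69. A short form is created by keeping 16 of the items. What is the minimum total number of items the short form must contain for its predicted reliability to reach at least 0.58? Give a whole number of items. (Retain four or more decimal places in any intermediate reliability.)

30

First, r for the 16-item form: n = 16/47 = 0.3404, so r_16 = 0.3404·0.69/(1 + (0.3404 − 1)·0.69) = 0.4311
Then solve for n' with r_old = 0.4311, r_target = 0.58: n' = 0.58(1 − 0.4311)/[0.4311(1 − 0.58)] = 1.8224
Total items = 1.8224 × 16 = 29.16, rounded up to 30.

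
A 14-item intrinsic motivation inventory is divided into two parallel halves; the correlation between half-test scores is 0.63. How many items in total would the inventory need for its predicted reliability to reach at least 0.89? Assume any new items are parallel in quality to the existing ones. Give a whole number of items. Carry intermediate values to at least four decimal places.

r_full = 2(0.63)/(1 + 0.63) = 0.7730
Solve Spearman-Brown for n: n = 0.89(1 − 0.7730) / [0.7730(1 − 0.89)] = 2.3760
Items = 2.3760 × 14 ≈ 33.26 → 34

34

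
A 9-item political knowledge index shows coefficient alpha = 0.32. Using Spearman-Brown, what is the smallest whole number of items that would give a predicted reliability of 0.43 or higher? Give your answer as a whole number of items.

n = 0.43(1 − 0.32) / [0.32(1 − 0.43)]
  = 0.2924 / 0.1824 = 1.6031
Items needed = n × 9 = 1.6031 × 9 ≈ 14.43 → round up to 15

15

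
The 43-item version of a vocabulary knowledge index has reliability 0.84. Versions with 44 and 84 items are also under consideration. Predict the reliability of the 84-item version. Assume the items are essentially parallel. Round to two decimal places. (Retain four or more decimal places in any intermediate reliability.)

0.91

The 44-item form is not needed; work directly from the 43-item form with n = 84/43 = 1.9535.
r_{84} = n·r / (1 + (n − 1)·r) = 1.6409 / 1.8009 ≈ 0.9112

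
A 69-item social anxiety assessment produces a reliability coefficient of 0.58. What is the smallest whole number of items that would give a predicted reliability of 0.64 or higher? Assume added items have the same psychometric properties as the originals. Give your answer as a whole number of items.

n = [0.64 × 0.42] / [0.58 × 0.36]
n = 0.2688 / 0.2088 ≈ 1.2874
1.2874 × 69 = 88.83 → 89 items

89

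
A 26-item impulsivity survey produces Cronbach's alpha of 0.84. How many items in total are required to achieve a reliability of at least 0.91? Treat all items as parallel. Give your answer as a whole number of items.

Invert Spearman-Brown to solve for n:
n = r_target (1 − r_old) / [ r_old (1 − r_target) ]
n = [0.91 × 0.16] / [0.84 × 0.09]
  = 0.1456 / 0.0756 = 1.9259
Items needed = n × 26 = 1.9259 × 26 ≈ 50.07 → round up to 51

51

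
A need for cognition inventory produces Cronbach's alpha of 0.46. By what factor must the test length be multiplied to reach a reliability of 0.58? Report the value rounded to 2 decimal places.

1.62

Invert Spearman-Brown to solve for n:
n = r*(1 − r) / [ r (1 − r*) ]
n = 0.58(1 − 0.46) / [0.46(1 − 0.58)]
n = 0.3132 / 0.1932 ≈ 1.6211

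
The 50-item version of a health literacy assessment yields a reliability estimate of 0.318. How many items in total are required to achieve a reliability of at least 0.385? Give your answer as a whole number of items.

Invert Spearman-Brown to solve for n:
n = r*(1 − r) / [ r (1 − r*) ]
n = 0.385 × (1 − 0.318) / [ 0.318 × (1 − 0.385) ]
n = 0.262570 / 0.195570 ≈ 1.3426
1.3426 × 50 = 67.13 → 68 items

68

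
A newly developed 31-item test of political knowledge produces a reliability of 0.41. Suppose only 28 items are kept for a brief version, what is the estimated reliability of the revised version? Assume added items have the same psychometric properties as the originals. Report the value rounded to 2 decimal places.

0.39

Length ratio n = 28/31 = 0.9032
By Spearman-Brown, r_new = n r / (1 + (n − 1) r).
r_new = (0.9032 × 0.41) / (1 + (0.9032 − 1) × 0.41)
     = 0.3703 / 0.9603 = 0.3856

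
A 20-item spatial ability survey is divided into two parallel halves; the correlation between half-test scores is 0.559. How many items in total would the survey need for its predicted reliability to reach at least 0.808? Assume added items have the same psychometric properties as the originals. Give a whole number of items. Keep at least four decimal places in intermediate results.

34

r_full = 2(0.559)/(1 + 0.559) = 0.7171
n = r_tgt(1 − r_full) / [r_full(1 − r_tgt)] = 0.808 × 0.2829 / (0.7171 × 0.192) ≈ 1.6602
Items = 1.6602 × 20 ≈ 33.20 → 34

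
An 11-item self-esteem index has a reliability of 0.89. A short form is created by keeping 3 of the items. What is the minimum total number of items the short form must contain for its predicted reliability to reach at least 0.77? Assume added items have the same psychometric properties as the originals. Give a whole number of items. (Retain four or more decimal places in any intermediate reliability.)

5

Short-form reliability: n = 3/11 = 0.2727; r_3 = n·r/(1+(n−1)r) ≈ 0.6881
Length factor from the short form to reach 0.77: n' = 0.77(1 − 0.6881) / [0.6881(1 − 0.77)] ≈ 1.5175
Total items = 1.5175 × 3 = 4.55, rounded up to 5.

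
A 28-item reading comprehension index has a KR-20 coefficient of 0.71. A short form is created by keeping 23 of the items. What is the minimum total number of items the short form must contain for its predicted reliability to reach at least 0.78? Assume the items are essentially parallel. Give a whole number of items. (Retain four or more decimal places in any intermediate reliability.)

41

First, r for the 23-item form: n = 23/28 = 0.8214, so r_23 = 0.8214·0.71/(1 + (0.8214 − 1)·0.71) = 0.6679
Then solve for n' with r_old = 0.6679, r_target = 0.78: n' = 0.78(1 − 0.6679)/[0.6679(1 − 0.78)] = 1.7629
Total items = 1.7629 × 23 = 40.55, rounded up to 41.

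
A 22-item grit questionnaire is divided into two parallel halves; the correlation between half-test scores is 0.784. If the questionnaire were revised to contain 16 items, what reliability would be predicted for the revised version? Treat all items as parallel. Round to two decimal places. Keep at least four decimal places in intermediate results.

First correct the split-half correlation to full-test reliability: r_full = 2 × 0.784 / (1 + 0.784) ≈ 0.8789
Length factor from 22 to 16 items: n = 16/22 = 0.7273
r_new = n·r_full / (1 + (n − 1)·r_full) = 0.6392 / 0.7603 ≈ 0.8407

0.84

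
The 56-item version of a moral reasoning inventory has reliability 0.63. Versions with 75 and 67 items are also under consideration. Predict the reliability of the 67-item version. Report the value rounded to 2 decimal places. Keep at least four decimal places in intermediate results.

0.67

Only the ratio of lengths matters: n = 67/56 = 1.1964
r_{67} = n·r / (1 + (n − 1)·r) = 0.7537 / 1.1237 ≈ 0.6707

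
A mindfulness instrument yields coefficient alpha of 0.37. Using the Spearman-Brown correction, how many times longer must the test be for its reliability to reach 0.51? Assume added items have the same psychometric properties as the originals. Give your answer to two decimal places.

n = 0.51 × (1 − 0.37) / [ 0.37 × (1 − 0.51) ]
  = 0.3213 / 0.1813 = 1.7722

1.77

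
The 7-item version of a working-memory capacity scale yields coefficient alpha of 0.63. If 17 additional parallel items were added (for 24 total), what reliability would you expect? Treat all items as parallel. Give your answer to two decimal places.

Length ratio n = 24/7 = 3.4286
By Spearman-Brown, r_new = n r / (1 + (n − 1) r).
r_new = (3.4286 × 0.63) / (1 + (3.4286 − 1) × 0.63)
     = 2.1600 / 2.5300 = 0.8538

0.85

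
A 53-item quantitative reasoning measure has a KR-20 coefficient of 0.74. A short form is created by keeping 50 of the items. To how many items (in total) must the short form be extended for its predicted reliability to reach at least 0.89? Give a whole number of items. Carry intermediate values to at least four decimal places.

Short-form reliability: n = 50/53 = 0.9434; r_50 = n·r/(1+(n−1)r) ≈ 0.7286
Then solve for n' with r_old = 0.7286, r_target = 0.89: n' = 0.89(1 − 0.7286)/[0.7286(1 − 0.89)] = 3.0138
Total items = 3.0138 × 50 = 150.69, rounded up to 151.

151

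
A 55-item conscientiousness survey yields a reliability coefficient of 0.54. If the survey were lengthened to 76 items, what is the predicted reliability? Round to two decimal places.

0.62

n = 76/55 = 1.3818
By Spearman-Brown, r_new = n r / (1 + (n − 1) r).
r_new = 1.3818·0.54 / [1 + (1.3818 − 1)·0.54]
r_new = 0.7462 / 1.2062 ≈ 0.6186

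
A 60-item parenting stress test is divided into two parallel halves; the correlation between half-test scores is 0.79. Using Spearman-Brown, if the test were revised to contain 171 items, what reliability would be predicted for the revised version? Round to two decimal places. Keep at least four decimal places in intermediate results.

0.96

Full-test reliability from the split-half r: r_full = 2(0.79)/(1 + 0.79) = 0.8827
Length factor from 60 to 171 items: n = 171/60 = 2.8500
r_new = n·r_full / (1 + (n − 1)·r_full) = 2.5157 / 2.6330 ≈ 0.9555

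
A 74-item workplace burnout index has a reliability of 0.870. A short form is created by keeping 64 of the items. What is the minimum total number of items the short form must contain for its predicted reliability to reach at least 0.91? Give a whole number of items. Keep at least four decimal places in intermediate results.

Short-form reliability: n = 64/74 = 0.8649; r_64 = n·r/(1+(n−1)r) ≈ 0.8527
Length factor from the short form to reach 0.91: n' = 0.91(1 − 0.8527) / [0.8527(1 − 0.91)] ≈ 1.7466
Items = 1.7466 × 64 ≈ 111.78 → 112

112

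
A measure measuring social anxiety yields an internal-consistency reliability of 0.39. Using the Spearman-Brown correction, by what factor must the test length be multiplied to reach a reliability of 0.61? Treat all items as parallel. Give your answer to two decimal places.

n = 0.61 × (1 − 0.39) / [ 0.39 × (1 − 0.61) ]
n = 0.3721 / 0.1521 ≈ 2.4464

2.45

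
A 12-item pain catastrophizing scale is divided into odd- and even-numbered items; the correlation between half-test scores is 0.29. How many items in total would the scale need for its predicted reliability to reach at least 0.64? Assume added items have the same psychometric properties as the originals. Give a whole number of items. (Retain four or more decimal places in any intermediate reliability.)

27

r_full = 2(0.29)/(1 + 0.29) = 0.4496
n = r_tgt(1 − r_full) / [r_full(1 − r_tgt)] = 0.64 × 0.5504 / (0.4496 × 0.36) ≈ 2.1764
Items = 2.1764 × 12 ≈ 26.12 → 27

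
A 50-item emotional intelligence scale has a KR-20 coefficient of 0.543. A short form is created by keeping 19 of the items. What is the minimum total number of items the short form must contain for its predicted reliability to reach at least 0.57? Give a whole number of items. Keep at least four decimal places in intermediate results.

56

First, r for the 19-item form: n = 19/50 = 0.3800, so r_19 = 0.3800·0.543/(1 + (0.3800 − 1)·0.543) = 0.3111
Length factor from the short form to reach 0.57: n' = 0.57(1 − 0.3111) / [0.3111(1 − 0.57)] ≈ 2.9354
Items = 2.9354 × 19 ≈ 55.77 → 56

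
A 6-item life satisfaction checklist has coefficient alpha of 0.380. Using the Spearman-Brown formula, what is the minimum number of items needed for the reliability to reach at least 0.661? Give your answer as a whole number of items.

n = 0.661 × (1 − 0.380) / [ 0.380 × (1 − 0.661) ]
  = 0.409820 / 0.128820 = 3.1813
So the test needs 3.1813 × 6 ≈ 19.09 items; rounding up, 20.

20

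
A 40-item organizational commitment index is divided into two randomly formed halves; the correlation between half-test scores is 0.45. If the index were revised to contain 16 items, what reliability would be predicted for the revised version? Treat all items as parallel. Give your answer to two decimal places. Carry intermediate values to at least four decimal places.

0.40

Spearman-Brown correction (n = 2): r_full = 2·0.45/(1 + 0.45) = 0.6207
Then adjust to 16 items: n = 16/40 = 0.4000
r_new = n·r_full / (1 + (n − 1)·r_full) = 0.2483 / 0.6276 ≈ 0.3956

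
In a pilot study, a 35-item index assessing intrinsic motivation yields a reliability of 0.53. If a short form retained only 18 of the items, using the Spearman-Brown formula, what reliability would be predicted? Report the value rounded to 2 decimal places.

The new length is 18/35 = 0.5143 times the old.
Spearman-Brown: r_new = n·r / (1 + (n − 1)·r)
r_new = (0.5143 × 0.53) / (1 + (0.5143 − 1) × 0.53)
     = 0.2726 / 0.7426 = 0.3671

0.37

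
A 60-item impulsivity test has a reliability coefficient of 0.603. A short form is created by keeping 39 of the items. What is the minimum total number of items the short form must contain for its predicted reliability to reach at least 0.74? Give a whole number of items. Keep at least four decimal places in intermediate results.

113

First, r for the 39-item form: n = 39/60 = 0.6500, so r_39 = 0.6500·0.603/(1 + (0.6500 − 1)·0.603) = 0.4968
Then solve for n' with r_old = 0.4968, r_target = 0.74: n' = 0.74(1 − 0.4968)/[0.4968(1 − 0.74)] = 2.8828
Items = 2.8828 × 39 ≈ 112.43 → 113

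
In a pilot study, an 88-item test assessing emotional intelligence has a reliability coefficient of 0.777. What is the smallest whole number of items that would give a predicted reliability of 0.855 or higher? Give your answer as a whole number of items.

149

n = 0.855 × (1 − 0.777) / [ 0.777 × (1 − 0.855) ]
n = 0.190665 / 0.112665 ≈ 1.6923
1.6923 × 88 = 148.92 → 149 items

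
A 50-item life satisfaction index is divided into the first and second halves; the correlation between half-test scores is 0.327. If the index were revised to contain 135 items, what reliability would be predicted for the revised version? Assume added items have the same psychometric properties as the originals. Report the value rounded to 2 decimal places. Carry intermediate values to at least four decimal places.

0.72

Spearman-Brown correction (n = 2): r_full = 2·0.327/(1 + 0.327) = 0.4928
Then adjust to 135 items: n = 135/50 = 2.7000
r_new = n·r_full / (1 + (n − 1)·r_full) = 1.3306 / 1.8378 ≈ 0.7240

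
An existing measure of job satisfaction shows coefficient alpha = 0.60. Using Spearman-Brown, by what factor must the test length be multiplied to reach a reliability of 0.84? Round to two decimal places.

3.50

n = 0.84(1 − 0.60) / [0.60(1 − 0.84)]
n = 0.3360 / 0.0960 ≈ 3.5000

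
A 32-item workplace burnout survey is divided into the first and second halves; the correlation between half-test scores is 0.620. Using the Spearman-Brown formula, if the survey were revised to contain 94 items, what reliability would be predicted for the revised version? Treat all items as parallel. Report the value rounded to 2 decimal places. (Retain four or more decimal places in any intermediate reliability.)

0.91

Spearman-Brown correction (n = 2): r_full = 2·0.620/(1 + 0.620) = 0.7654
Length factor from 32 to 94 items: n = 94/32 = 2.9375
r_new = n·r_full / (1 + (n − 1)·r_full) = 2.2484 / 2.4830 ≈ 0.9055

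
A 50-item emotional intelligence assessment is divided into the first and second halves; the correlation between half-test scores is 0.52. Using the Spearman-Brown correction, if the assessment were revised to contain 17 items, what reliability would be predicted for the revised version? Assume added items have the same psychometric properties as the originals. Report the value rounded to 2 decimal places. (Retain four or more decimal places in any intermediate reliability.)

0.42

Spearman-Brown correction (n = 2): r_full = 2·0.52/(1 + 0.52) = 0.6842
Then adjust to 17 items: n = 17/50 = 0.3400
r_new = n·r_full / (1 + (n − 1)·r_full) = 0.2326 / 0.5484 ≈ 0.4241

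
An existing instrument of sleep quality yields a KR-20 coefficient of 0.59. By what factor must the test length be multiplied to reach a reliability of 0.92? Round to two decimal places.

7.99

Invert Spearman-Brown to solve for n:
n = r_target (1 − r_old) / [ r_old (1 − r_target) ]
n = 0.92(1 − 0.59) / [0.59(1 − 0.92)]
  = 0.3772 / 0.0472 = 7.9915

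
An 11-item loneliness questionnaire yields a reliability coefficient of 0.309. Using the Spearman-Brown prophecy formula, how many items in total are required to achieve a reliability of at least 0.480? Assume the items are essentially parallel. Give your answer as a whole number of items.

Spearman-Brown solved for the length factor n:
n = r_target (1 − r_old) / [ r_old (1 − r_target) ]
n = 0.480 × (1 − 0.309) / [ 0.309 × (1 − 0.480) ]
  = 0.331680 / 0.160680 = 2.0642
Items needed = n × 11 = 2.0642 × 11 ≈ 22.71 → round up to 23

23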